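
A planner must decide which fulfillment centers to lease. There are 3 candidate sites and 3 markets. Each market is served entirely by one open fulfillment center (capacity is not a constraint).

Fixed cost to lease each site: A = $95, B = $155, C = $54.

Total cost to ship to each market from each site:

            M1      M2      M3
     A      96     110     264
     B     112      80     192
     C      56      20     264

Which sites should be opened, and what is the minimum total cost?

Open C only; minimum total cost 394.

For any fixed open set, each market goes to its cheapest open site; total = fixed + service.
{C}: M1→C 56, M2→C 20, M3→C 264. Service 340; fixed 54; total 394.
{B, C}: M1→C 56, M2→C 20, M3→B 192. Service 268; fixed 209; total 477.
{A, C}: service 340 + fixed 149 = 489
{A, B, C}: service 268 + fixed 304 = 572
(All 7 nonempty subsets were checked; C only is lowest.)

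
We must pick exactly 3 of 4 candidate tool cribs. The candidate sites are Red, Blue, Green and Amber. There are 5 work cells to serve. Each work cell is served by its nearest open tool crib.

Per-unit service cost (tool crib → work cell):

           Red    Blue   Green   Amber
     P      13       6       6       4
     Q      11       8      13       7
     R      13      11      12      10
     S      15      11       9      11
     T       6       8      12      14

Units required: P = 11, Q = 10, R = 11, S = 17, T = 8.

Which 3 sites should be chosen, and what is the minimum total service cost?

With exactly 3 open, each work cell uses its cheapest among the chosen.
{Red, Green, Amber}: P→Amber 4·11=44, Q→Amber 7·10=70, R→Amber 10·11=110, S→Green 9·17=153, T→Red 6·8=48. Service cost 425.
{Blue, Green, Amber}: service cost 441
{Red, Blue, Amber}: service cost 459
Among all 4 size-3 choices, {Red, Green, Amber} is lowest.

Choose Red, Green and Amber; total service cost 425.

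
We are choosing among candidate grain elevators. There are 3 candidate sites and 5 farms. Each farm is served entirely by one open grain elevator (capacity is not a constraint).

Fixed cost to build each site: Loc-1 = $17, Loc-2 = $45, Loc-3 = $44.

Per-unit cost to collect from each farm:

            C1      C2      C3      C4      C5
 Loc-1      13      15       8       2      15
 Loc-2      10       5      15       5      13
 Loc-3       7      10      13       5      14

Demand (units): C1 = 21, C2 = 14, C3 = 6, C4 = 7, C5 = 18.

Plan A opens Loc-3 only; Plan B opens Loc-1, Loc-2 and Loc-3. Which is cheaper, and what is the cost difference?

Plan A: {Loc-3}: C1→Loc-3 7·21=147, C2→Loc-3 10·14=140, C3→Loc-3 13·6=78, C4→Loc-3 5·7=35, C5→Loc-3 14·18=252. Service 652; fixed 44; total 696.
Plan B: {Loc-1, Loc-2, Loc-3}: C1→Loc-3 7·21=147, C2→Loc-2 5·14=70, C3→Loc-1 8·6=48, C4→Loc-1 2·7=14, C5→Loc-2 13·18=234. Service 513; fixed 106; total 619.
Difference: |696 − 619| = 77.

Plan B is cheaper by 77.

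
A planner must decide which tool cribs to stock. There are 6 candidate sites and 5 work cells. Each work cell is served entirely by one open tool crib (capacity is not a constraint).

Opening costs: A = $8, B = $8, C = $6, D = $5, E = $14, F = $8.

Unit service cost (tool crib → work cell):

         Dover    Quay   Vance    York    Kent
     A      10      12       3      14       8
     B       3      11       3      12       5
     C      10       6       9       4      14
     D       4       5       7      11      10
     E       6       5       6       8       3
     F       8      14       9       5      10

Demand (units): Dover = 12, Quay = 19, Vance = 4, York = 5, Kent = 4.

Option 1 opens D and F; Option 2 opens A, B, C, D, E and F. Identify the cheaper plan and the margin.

Option 1: {D, F}: Dover→D 4·12=48, Quay→D 5·19=95, Vance→D 7·4=28, York→F 5·5=25, Kent→D 10·4=40. Service 236; fixed 13; total 249.
Option 2: {A, B, C, D, E, F}: Dover→B 3·12=36, Quay→D 5·19=95, Vance→A 3·4=12, York→C 4·5=20, Kent→E 3·4=12. Service 175; fixed 49; total 224.
Difference: |249 − 224| = 25.

Option 2 is cheaper by 25.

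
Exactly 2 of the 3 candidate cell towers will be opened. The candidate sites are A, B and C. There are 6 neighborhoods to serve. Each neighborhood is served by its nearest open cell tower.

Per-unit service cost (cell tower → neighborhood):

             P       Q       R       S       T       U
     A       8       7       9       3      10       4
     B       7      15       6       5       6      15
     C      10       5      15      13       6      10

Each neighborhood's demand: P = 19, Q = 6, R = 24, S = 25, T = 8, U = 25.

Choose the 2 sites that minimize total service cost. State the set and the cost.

Choose A and B; total service cost 542.

With exactly 2 open, each neighborhood uses its cheapest among the chosen.
{A, B}: P→B 7·19=133, Q→A 7·6=42, R→B 6·24=144, S→A 3·25=75, T→B 6·8=48, U→A 4·25=100. Service cost 542.
{A, C}: service cost 621
{B, C}: service cost 730
Among all 3 size-2 choices, {A, B} is lowest.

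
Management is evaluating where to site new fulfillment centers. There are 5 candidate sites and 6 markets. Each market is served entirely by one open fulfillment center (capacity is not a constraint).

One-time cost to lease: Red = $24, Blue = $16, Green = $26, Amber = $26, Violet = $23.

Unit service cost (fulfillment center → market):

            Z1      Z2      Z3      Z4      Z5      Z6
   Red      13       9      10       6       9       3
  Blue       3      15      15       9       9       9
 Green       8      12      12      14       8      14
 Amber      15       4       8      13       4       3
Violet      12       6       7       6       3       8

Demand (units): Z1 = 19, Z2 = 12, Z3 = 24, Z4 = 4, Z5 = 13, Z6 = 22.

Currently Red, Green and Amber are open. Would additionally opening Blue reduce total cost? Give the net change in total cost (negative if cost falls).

Yes — net change −79 (cost falls by 79).

Current service cost with {Red, Green, Amber}: 534.
Adding Blue: each market re-picks its cheapest; new service cost 439, saving 95.
Extra fixed cost: 16. Net change = 16 − 95 = -79.
(Totals: 610 → 531.)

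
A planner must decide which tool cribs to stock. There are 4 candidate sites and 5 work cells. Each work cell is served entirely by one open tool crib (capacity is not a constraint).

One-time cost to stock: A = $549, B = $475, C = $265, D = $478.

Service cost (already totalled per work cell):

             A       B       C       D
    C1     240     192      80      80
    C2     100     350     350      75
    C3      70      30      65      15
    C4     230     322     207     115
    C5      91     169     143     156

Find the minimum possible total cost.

For any fixed open set, each work cell goes to its cheapest open site; total = fixed + service.
{D}: C1→D 80, C2→D 75, C3→D 15, C4→D 115, C5→D 156. Service 441; fixed 478; total 919.
{C}: C1→C 80, C2→C 350, C3→C 65, C4→C 207, C5→C 143. Service 845; fixed 265; total 1110.
{C, D}: service 428 + fixed 743 = 1171
{A, B, C, D}: service 376 + fixed 1767 = 2143
No other subset beats 919.

Minimum total cost: 919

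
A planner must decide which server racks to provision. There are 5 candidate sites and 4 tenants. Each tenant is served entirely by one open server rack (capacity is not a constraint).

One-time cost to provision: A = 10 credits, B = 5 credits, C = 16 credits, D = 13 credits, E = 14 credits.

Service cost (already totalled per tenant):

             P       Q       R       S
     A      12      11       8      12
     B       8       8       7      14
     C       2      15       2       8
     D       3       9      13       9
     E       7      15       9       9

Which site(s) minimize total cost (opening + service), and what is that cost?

For any fixed open set, each tenant goes to its cheapest open site; total = fixed + service.
{B, C}: P→C 2, Q→B 8, R→C 2, S→C 8. Service 20; fixed 21; total 41.
{B}: service 37 + fixed 5 = 42
{C}: service 27 + fixed 16 = 43
{A, B, C, D, E}: service 20 + fixed 58 = 78
No other subset beats 41.

Open B and C; minimum total cost 41.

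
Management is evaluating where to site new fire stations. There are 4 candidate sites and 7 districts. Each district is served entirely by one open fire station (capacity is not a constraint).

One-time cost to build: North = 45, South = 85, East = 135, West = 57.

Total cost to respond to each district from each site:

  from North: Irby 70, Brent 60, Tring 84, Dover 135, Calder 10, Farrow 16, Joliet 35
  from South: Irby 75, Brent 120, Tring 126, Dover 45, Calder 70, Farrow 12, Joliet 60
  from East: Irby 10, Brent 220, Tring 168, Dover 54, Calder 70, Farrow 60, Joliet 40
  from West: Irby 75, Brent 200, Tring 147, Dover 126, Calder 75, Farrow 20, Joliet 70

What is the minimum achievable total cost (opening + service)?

For any fixed open set, each district goes to its cheapest open site; total = fixed + service.
{North, South}: Irby→North 70, Brent→North 60, Tring→North 84, Dover→South 45, Calder→North 10, Farrow→South 12, Joliet→North 35. Service 316; fixed 130; total 446.
{North, East}: service 269 + fixed 180 = 449
{North}: service 410 + fixed 45 = 455
{North, South, East, West}: service 256 + fixed 322 = 578
No other subset beats 446.

Minimum total cost: 446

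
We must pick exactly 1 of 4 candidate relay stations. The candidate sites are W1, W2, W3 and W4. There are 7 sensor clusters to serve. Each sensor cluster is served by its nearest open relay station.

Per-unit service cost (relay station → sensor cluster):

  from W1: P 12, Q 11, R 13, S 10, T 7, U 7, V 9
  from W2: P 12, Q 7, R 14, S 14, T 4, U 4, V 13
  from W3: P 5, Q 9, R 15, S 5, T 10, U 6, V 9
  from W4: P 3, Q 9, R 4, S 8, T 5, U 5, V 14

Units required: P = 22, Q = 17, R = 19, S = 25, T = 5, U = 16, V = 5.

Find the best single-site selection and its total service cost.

With exactly 1 open, each sensor cluster uses its cheapest among the chosen.
{W4}: P→W4 3·22=66, Q→W4 9·17=153, R→W4 4·19=76, S→W4 8·25=200, T→W4 5·5=25, U→W4 5·16=80, V→W4 14·5=70. Service cost 670.
{W3}: service cost 864
{W1}: service cost 1140
Among all 4 size-1 choices, {W4} is lowest.

Choose W4 only; total service cost 670.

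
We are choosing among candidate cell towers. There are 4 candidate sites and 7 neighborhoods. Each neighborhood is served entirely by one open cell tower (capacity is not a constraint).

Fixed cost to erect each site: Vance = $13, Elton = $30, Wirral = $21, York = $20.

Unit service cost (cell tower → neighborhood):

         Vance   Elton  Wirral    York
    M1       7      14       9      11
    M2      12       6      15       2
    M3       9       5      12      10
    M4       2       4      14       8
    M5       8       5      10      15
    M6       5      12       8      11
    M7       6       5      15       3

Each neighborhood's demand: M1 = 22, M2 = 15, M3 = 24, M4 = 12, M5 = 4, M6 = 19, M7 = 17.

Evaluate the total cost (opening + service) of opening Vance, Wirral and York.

Each neighborhood is assigned to its cheapest site among the open ones.
{Vance, Wirral, York}: M1→Vance 7·22=154, M2→York 2·15=30, M3→Vance 9·24=216, M4→Vance 2·12=24, M5→Vance 8·4=32, M6→Vance 5·19=95, M7→York 3·17=51. Service 602; fixed 54; total 656.

Total cost: 656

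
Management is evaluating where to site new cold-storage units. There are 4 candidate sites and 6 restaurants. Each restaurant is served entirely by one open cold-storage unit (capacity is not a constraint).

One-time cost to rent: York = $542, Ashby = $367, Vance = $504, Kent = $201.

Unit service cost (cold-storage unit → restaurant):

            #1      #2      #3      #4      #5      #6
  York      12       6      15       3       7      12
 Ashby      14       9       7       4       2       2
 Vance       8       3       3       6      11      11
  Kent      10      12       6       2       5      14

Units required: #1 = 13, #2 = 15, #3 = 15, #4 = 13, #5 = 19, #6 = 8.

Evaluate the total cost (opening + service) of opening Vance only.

Total cost: 1073

Each restaurant is assigned to its cheapest site among the open ones.
{Vance}: #1→Vance 8·13=104, #2→Vance 3·15=45, #3→Vance 3·15=45, #4→Vance 6·13=78, #5→Vance 11·19=209, #6→Vance 11·8=88. Service 569; fixed 504; total 1073.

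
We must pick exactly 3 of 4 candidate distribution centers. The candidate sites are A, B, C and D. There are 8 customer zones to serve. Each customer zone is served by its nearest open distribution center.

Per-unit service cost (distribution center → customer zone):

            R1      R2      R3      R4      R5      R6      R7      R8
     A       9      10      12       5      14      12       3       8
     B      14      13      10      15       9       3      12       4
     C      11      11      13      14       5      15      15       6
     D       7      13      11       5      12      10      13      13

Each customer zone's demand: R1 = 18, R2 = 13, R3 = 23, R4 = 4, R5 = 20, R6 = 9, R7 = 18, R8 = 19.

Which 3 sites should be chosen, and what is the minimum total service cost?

With exactly 3 open, each customer zone uses its cheapest among the chosen.
{A, B, C}: R1→A 9·18=162, R2→A 10·13=130, R3→B 10·23=230, R4→A 5·4=20, R5→C 5·20=100, R6→B 3·9=27, R7→A 3·18=54, R8→B 4·19=76. Service cost 799.
{A, B, D}: service cost 843
{A, C, D}: service cost 887
Among all 4 size-3 choices, {A, B, C} is lowest.

Choose A, B and C; total service cost 799.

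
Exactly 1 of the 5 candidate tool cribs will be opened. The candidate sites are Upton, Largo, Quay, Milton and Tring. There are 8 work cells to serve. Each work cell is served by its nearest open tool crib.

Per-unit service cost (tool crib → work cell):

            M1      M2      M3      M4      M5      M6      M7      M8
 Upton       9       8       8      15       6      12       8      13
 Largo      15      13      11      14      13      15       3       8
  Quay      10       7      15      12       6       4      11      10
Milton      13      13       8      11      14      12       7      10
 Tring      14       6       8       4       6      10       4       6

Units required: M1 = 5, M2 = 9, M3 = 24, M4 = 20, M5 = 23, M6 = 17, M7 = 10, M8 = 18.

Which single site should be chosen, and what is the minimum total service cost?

Choose Tring only; total service cost 852.

With exactly 1 open, each work cell uses its cheapest among the chosen.
{Tring}: M1→Tring 14·5=70, M2→Tring 6·9=54, M3→Tring 8·24=192, M4→Tring 4·20=80, M5→Tring 6·23=138, M6→Tring 10·17=170, M7→Tring 4·10=40, M8→Tring 6·18=108. Service cost 852.
{Quay}: service cost 1209
{Upton}: service cost 1265
Among all 5 size-1 choices, {Tring} is lowest.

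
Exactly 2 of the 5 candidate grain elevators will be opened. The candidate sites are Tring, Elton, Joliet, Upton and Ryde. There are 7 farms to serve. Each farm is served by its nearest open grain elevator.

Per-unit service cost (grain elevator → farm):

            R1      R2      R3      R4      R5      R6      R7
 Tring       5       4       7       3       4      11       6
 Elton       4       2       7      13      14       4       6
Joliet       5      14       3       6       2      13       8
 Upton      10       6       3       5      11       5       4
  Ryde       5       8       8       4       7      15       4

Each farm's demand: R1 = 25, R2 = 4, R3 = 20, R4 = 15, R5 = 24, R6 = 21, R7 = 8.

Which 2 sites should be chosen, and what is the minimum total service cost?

Choose Elton and Joliet; total service cost 438.

With exactly 2 open, each farm uses its cheapest among the chosen.
{Elton, Joliet}: R1→Elton 4·25=100, R2→Elton 2·4=8, R3→Joliet 3·20=60, R4→Joliet 6·15=90, R5→Joliet 2·24=48, R6→Elton 4·21=84, R7→Elton 6·8=48. Service cost 438.
{Joliet, Upton}: service cost 469
{Tring, Upton}: service cost 479
Among all 10 size-2 choices, {Elton, Joliet} is lowest.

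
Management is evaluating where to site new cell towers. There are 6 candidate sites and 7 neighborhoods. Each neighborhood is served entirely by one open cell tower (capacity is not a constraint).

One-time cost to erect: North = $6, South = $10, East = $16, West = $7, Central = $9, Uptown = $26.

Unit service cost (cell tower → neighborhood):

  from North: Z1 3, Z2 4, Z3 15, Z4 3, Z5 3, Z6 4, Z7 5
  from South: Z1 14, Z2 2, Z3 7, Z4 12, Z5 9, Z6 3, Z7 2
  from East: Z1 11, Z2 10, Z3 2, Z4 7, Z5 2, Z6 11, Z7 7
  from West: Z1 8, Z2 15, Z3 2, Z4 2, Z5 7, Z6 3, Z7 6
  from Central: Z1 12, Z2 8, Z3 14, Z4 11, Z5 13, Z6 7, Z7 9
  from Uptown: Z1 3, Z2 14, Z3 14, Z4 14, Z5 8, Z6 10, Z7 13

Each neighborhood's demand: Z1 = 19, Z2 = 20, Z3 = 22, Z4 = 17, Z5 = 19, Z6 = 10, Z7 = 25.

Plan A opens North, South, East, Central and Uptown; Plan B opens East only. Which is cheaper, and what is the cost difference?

Plan A: {North, South, East, Central, Uptown}: Z1→North 3·19=57, Z2→South 2·20=40, Z3→East 2·22=44, Z4→North 3·17=51, Z5→East 2·19=38, Z6→South 3·10=30, Z7→South 2·25=50. Service 310; fixed 67; total 377.
Plan B: {East}: Z1→East 11·19=209, Z2→East 10·20=200, Z3→East 2·22=44, Z4→East 7·17=119, Z5→East 2·19=38, Z6→East 11·10=110, Z7→East 7·25=175. Service 895; fixed 16; total 911.
Difference: |377 − 911| = 534.

Plan A is cheaper by 534.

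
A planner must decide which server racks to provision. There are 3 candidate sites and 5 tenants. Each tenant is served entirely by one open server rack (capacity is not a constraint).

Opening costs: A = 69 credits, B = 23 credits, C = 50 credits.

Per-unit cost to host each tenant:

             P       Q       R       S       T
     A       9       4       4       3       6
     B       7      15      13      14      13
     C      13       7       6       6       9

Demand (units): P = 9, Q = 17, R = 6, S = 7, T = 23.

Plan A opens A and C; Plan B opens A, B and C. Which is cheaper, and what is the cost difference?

Plan A: {A, C}: P→A 9·9=81, Q→A 4·17=68, R→A 4·6=24, S→A 3·7=21, T→A 6·23=138. Service 332; fixed 119; total 451.
Plan B: {A, B, C}: P→B 7·9=63, Q→A 4·17=68, R→A 4·6=24, S→A 3·7=21, T→A 6·23=138. Service 314; fixed 142; total 456.
Difference: |451 − 456| = 5.

Plan A is cheaper by 5.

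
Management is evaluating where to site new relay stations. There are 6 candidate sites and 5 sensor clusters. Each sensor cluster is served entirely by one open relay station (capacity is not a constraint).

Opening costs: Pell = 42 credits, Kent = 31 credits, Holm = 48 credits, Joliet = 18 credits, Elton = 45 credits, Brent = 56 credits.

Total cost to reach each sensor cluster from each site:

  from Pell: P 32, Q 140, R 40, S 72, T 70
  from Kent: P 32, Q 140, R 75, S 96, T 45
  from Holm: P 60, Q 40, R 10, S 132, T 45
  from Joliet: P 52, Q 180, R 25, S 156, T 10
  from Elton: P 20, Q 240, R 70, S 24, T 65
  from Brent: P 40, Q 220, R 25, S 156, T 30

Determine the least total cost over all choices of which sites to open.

Minimum total cost: 215

For any fixed open set, each sensor cluster goes to its cheapest open site; total = fixed + service.
{Holm, Joliet, Elton}: P→Elton 20, Q→Holm 40, R→Holm 10, S→Elton 24, T→Joliet 10. Service 104; fixed 111; total 215.
{Holm, Elton}: service 139 + fixed 93 = 232
{Kent, Holm, Joliet, Elton}: service 104 + fixed 142 = 246
{Pell, Kent, Holm, Joliet, Elton, Brent}: service 104 + fixed 240 = 344
No other subset beats 215.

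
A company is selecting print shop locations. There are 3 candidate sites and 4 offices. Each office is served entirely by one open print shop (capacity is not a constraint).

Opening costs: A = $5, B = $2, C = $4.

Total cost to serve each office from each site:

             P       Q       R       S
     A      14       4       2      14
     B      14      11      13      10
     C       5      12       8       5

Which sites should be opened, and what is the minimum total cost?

Open A and C; minimum total cost 25.

For any fixed open set, each office goes to its cheapest open site; total = fixed + service.
{A, C}: P→C 5, Q→A 4, R→A 2, S→C 5. Service 16; fixed 9; total 25.
{A, B, C}: service 16 + fixed 11 = 27
{C}: service 30 + fixed 4 = 34
{B}: P→B 14, Q→B 11, R→B 13, S→B 10. Service 48; fixed 2; total 50.
No other subset beats 25.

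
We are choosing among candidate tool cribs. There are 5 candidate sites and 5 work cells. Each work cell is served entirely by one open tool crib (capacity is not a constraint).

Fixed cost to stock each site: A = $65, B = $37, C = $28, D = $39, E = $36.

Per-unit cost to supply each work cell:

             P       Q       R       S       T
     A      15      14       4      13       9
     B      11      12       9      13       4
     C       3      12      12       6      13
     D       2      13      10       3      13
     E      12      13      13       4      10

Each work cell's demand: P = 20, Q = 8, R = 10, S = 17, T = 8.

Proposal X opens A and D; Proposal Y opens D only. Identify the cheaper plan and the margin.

Proposal X: {A, D}: P→D 2·20=40, Q→D 13·8=104, R→A 4·10=40, S→D 3·17=51, T→A 9·8=72. Service 307; fixed 104; total 411.
Proposal Y: {D}: P→D 2·20=40, Q→D 13·8=104, R→D 10·10=100, S→D 3·17=51, T→D 13·8=104. Service 399; fixed 39; total 438.
Difference: |411 − 438| = 27.

Proposal X is cheaper by 27.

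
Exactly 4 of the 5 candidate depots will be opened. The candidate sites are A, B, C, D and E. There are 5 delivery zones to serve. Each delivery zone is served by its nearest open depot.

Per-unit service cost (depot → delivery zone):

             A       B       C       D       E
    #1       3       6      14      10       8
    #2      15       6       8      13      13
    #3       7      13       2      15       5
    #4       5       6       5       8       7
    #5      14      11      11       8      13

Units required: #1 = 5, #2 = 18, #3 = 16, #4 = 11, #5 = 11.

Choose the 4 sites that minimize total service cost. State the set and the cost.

With exactly 4 open, each delivery zone uses its cheapest among the chosen.
{A, B, C, D}: #1→A 3·5=15, #2→B 6·18=108, #3→C 2·16=32, #4→A 5·11=55, #5→D 8·11=88. Service cost 298.
{B, C, D, E}: service cost 313
{A, B, C, E}: service cost 331
Among all 5 size-4 choices, {A, B, C, D} is lowest.

Choose A, B, C and D; total service cost 298.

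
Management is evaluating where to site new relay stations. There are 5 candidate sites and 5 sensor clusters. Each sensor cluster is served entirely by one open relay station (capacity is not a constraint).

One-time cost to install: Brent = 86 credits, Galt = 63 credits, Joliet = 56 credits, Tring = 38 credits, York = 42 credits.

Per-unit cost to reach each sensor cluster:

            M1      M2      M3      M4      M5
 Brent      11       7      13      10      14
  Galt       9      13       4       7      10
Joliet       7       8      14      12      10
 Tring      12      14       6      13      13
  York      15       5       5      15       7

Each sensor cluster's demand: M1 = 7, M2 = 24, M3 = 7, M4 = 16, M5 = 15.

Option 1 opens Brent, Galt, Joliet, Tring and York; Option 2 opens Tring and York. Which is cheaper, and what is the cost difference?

Option 2 is cheaper by 67.

Option 1: {Brent, Galt, Joliet, Tring, York}: M1→Joliet 7·7=49, M2→York 5·24=120, M3→Galt 4·7=28, M4→Galt 7·16=112, M5→York 7·15=105. Service 414; fixed 285; total 699.
Option 2: {Tring, York}: M1→Tring 12·7=84, M2→York 5·24=120, M3→York 5·7=35, M4→Tring 13·16=208, M5→York 7·15=105. Service 552; fixed 80; total 632.
Difference: |699 − 632| = 67.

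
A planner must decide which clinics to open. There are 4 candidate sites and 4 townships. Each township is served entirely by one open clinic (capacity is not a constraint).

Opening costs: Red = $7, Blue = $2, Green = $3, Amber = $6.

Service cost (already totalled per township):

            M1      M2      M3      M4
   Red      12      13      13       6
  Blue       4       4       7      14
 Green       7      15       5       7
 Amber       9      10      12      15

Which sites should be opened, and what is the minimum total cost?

Open Blue and Green; minimum total cost 25.

For any fixed open set, each township goes to its cheapest open site; total = fixed + service.
{Blue, Green}: M1→Blue 4, M2→Blue 4, M3→Green 5, M4→Green 7. Service 20; fixed 5; total 25.
{Red, Blue}: service 21 + fixed 9 = 30
{Red, Blue, Green}: service 19 + fixed 12 = 31
{Red, Blue, Green, Amber}: service 19 + fixed 18 = 37
No other subset beats 25.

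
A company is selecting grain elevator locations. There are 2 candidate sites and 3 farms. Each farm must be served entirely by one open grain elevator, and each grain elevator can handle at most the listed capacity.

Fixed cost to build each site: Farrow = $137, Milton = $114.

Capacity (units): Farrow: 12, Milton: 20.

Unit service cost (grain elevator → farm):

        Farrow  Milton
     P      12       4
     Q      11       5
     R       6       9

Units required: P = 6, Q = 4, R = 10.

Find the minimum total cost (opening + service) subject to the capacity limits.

Open {Milton}: P→Milton 4·6=24, Q→Milton 5·4=20, R→Milton 9·10=90.
Loads: Milton carries 20/20. Service 134; fixed 114; total 248.
Next best feasible plan costs 355.

Minimum total cost: 248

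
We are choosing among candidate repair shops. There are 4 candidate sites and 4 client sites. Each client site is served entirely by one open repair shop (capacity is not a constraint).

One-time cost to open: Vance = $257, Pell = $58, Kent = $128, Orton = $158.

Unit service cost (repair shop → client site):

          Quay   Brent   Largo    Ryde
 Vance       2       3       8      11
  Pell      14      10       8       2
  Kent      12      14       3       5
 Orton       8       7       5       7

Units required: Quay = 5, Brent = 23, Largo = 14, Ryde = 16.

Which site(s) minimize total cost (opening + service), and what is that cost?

For any fixed open set, each client site goes to its cheapest open site; total = fixed + service.
{Pell}: Quay→Pell 14·5=70, Brent→Pell 10·23=230, Largo→Pell 8·14=112, Ryde→Pell 2·16=32. Service 444; fixed 58; total 502.
{Pell, Orton}: Quay→Orton 8·5=40, Brent→Orton 7·23=161, Largo→Orton 5·14=70, Ryde→Pell 2·16=32. Service 303; fixed 216; total 519.
{Vance, Pell}: service 223 + fixed 315 = 538
{Vance, Pell, Kent, Orton}: service 153 + fixed 601 = 754
No other subset beats 502.

Open Pell only; minimum total cost 502.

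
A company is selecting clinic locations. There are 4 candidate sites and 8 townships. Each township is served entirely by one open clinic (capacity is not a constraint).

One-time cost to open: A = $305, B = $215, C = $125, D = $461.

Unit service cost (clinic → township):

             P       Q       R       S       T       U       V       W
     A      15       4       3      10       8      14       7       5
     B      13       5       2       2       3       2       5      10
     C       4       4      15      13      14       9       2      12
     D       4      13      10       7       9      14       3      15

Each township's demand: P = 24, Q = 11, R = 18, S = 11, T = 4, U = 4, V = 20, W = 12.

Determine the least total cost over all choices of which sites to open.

For any fixed open set, each township goes to its cheapest open site; total = fixed + service.
{B, C}: P→C 4·24=96, Q→C 4·11=44, R→B 2·18=36, S→B 2·11=22, T→B 3·4=12, U→B 2·4=8, V→C 2·20=40, W→B 10·12=120. Service 378; fixed 340; total 718.
{B}: service 665 + fixed 215 = 880
{A, C}: service 472 + fixed 430 = 902
{A, B, C, D}: service 318 + fixed 1106 = 1424
No other subset beats 718.

Minimum total cost: 718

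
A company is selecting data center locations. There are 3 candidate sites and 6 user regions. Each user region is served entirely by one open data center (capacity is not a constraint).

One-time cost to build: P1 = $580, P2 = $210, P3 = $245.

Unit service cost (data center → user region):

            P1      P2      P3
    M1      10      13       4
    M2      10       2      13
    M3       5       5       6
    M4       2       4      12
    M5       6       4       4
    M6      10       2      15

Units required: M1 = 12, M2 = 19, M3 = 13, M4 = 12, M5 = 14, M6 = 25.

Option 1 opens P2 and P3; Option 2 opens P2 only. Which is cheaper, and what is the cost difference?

Option 2 is cheaper by 137.

Option 1: {P2, P3}: M1→P3 4·12=48, M2→P2 2·19=38, M3→P2 5·13=65, M4→P2 4·12=48, M5→P2 4·14=56, M6→P2 2·25=50. Service 305; fixed 455; total 760.
Option 2: {P2}: M1→P2 13·12=156, M2→P2 2·19=38, M3→P2 5·13=65, M4→P2 4·12=48, M5→P2 4·14=56, M6→P2 2·25=50. Service 413; fixed 210; total 623.
Difference: |760 − 623| = 137.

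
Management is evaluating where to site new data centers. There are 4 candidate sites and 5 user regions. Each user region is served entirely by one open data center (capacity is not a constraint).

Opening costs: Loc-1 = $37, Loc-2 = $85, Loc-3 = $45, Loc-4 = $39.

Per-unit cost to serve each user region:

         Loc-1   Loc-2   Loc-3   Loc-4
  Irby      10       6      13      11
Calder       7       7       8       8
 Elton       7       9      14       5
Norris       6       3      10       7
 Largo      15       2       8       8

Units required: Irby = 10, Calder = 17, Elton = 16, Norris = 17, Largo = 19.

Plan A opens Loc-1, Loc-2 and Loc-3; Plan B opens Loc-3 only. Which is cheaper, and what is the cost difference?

Plan A is cheaper by 310.

Plan A: {Loc-1, Loc-2, Loc-3}: Irby→Loc-2 6·10=60, Calder→Loc-1 7·17=119, Elton→Loc-1 7·16=112, Norris→Loc-2 3·17=51, Largo→Loc-2 2·19=38. Service 380; fixed 167; total 547.
Plan B: {Loc-3}: Irby→Loc-3 13·10=130, Calder→Loc-3 8·17=136, Elton→Loc-3 14·16=224, Norris→Loc-3 10·17=170, Largo→Loc-3 8·19=152. Service 812; fixed 45; total 857.
Difference: |547 − 857| = 310.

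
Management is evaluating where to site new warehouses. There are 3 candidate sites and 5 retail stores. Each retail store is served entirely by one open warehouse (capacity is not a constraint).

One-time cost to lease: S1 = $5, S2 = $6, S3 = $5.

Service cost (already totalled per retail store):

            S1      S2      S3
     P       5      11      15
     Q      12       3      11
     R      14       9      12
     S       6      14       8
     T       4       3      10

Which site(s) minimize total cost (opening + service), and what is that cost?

For any fixed open set, each retail store goes to its cheapest open site; total = fixed + service.
{S1, S2}: P→S1 5, Q→S2 3, R→S2 9, S→S1 6, T→S2 3. Service 26; fixed 11; total 37.
{S1, S2, S3}: service 26 + fixed 16 = 42
{S2, S3}: P→S2 11, Q→S2 3, R→S2 9, S→S3 8, T→S2 3. Service 34; fixed 11; total 45.
{S1}: service 41 + fixed 5 = 46
No other subset beats 37.

Open S1 and S2; minimum total cost 37.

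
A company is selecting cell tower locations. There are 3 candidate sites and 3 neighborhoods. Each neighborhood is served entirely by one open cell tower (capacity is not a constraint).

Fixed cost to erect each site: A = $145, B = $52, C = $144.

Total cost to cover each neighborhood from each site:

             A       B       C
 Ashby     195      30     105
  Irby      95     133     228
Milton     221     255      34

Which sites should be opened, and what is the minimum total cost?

For any fixed open set, each neighborhood goes to its cheapest open site; total = fixed + service.
{B, C}: Ashby→B 30, Irby→B 133, Milton→C 34. Service 197; fixed 196; total 393.
{B}: service 418 + fixed 52 = 470
{A, B, C}: Ashby→B 30, Irby→A 95, Milton→C 34. Service 159; fixed 341; total 500.
No other subset beats 393.

Open B and C; minimum total cost 393.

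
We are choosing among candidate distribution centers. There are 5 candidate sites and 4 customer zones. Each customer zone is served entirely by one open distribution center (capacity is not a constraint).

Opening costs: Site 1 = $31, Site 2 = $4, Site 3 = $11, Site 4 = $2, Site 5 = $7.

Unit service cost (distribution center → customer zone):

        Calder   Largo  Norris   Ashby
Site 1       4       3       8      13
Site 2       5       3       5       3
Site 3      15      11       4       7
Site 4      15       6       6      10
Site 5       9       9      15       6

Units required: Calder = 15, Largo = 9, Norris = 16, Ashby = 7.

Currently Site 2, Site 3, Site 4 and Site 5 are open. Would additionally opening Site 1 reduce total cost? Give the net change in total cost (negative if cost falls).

Current service cost with {Site 2, Site 3, Site 4, Site 5}: 187.
Adding Site 1: each customer zone re-picks its cheapest; new service cost 172, saving 15.
Extra fixed cost: 31. Net change = 31 − 15 = 16.
(Totals: 211 → 227.)

No — net change +16 (cost rises by 16).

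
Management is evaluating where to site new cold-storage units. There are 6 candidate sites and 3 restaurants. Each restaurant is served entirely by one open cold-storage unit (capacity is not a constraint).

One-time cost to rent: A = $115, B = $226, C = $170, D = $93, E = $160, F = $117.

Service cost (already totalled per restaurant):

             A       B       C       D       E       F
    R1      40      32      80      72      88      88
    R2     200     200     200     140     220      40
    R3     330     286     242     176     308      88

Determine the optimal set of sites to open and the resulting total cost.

Open F only; minimum total cost 333.

For any fixed open set, each restaurant goes to its cheapest open site; total = fixed + service.
{F}: R1→F 88, R2→F 40, R3→F 88. Service 216; fixed 117; total 333.
{A, F}: R1→A 40, R2→F 40, R3→F 88. Service 168; fixed 232; total 400.
{D, F}: R1→D 72, R2→F 40, R3→F 88. Service 200; fixed 210; total 410.
{A, B, C, D, E, F}: service 160 + fixed 881 = 1041
No other subset beats 333.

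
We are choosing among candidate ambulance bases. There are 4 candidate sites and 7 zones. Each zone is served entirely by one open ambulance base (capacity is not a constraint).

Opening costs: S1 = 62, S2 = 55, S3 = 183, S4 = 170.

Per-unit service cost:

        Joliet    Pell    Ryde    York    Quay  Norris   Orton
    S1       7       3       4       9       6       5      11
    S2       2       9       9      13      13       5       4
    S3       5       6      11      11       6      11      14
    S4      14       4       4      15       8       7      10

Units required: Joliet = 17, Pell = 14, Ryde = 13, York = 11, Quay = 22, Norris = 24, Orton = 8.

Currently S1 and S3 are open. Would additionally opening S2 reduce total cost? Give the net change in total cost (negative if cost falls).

Current service cost with {S1, S3}: 618.
Adding S2: each zone re-picks its cheapest; new service cost 511, saving 107.
Extra fixed cost: 55. Net change = 55 − 107 = -52.
(Totals: 863 → 811.)

Yes — net change −52 (cost falls by 52).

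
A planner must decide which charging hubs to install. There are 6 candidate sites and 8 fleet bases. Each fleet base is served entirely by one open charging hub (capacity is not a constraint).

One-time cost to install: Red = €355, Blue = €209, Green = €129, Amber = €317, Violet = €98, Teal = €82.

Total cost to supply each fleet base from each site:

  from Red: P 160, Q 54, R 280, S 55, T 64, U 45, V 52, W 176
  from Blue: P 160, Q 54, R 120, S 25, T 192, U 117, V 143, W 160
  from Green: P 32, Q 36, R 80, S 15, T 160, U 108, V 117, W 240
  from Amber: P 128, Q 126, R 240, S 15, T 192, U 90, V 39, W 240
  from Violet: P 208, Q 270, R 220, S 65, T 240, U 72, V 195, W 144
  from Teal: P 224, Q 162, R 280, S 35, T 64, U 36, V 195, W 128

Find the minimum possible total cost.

Minimum total cost: 719

For any fixed open set, each fleet base goes to its cheapest open site; total = fixed + service.
{Green, Teal}: P→Green 32, Q→Green 36, R→Green 80, S→Green 15, T→Teal 64, U→Teal 36, V→Green 117, W→Teal 128. Service 508; fixed 211; total 719.
{Green, Violet, Teal}: service 508 + fixed 309 = 817
{Green, Violet}: P→Green 32, Q→Green 36, R→Green 80, S→Green 15, T→Green 160, U→Violet 72, V→Green 117, W→Violet 144. Service 656; fixed 227; total 883.
{Red, Blue, Green, Amber, Violet, Teal}: service 430 + fixed 1190 = 1620
No other subset beats 719.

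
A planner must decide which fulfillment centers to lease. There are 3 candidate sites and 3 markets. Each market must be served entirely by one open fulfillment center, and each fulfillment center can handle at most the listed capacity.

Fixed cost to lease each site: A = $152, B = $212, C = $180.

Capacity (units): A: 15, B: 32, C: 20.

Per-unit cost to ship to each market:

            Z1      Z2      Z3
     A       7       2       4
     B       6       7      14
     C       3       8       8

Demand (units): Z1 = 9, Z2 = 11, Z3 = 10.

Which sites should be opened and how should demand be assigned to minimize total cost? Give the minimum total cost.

Minimum total cost: 461

Open {A, C}: Z1→C 3·9=27, Z2→A 2·11=22, Z3→C 8·10=80.
Loads: A carries 11/15, C carries 19/20. Service 129; fixed 332; total 461.
Next best feasible plan costs 483.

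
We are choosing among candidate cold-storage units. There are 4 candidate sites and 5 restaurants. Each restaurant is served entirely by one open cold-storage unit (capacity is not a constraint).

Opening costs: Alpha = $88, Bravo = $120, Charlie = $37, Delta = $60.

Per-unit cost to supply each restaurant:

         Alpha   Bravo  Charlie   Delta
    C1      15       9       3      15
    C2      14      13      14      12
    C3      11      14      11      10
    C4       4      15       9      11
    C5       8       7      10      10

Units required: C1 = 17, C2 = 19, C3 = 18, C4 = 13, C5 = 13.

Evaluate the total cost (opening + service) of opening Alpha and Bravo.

Each restaurant is assigned to its cheapest site among the open ones.
{Alpha, Bravo}: C1→Bravo 9·17=153, C2→Bravo 13·19=247, C3→Alpha 11·18=198, C4→Alpha 4·13=52, C5→Bravo 7·13=91. Service 741; fixed 208; total 949.

Total cost: 949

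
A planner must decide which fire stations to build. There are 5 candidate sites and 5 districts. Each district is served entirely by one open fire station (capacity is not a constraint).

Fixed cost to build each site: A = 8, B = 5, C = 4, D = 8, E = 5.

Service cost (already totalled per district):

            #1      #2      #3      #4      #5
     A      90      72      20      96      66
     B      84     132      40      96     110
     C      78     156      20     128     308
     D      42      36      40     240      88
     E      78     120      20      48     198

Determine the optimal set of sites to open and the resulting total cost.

Open A, D and E; minimum total cost 233.

For any fixed open set, each district goes to its cheapest open site; total = fixed + service.
{A, D, E}: #1→D 42, #2→D 36, #3→A 20, #4→E 48, #5→A 66. Service 212; fixed 21; total 233.
{A, C, D, E}: service 212 + fixed 25 = 237
{A, B, D, E}: #1→D 42, #2→D 36, #3→A 20, #4→E 48, #5→A 66. Service 212; fixed 26; total 238.
{A, B, C, D, E}: #1→D 42, #2→D 36, #3→A 20, #4→E 48, #5→A 66. Service 212; fixed 30; total 242.
No other subset beats 233.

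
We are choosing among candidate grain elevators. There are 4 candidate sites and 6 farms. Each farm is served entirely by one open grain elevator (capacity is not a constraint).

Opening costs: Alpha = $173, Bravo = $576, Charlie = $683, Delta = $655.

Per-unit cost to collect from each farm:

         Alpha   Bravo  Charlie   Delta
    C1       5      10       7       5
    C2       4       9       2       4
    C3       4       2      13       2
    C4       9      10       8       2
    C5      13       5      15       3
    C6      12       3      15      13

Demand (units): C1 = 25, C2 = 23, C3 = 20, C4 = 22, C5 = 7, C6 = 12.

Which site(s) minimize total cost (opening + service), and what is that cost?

Open Alpha only; minimum total cost 903.

For any fixed open set, each farm goes to its cheapest open site; total = fixed + service.
{Alpha}: C1→Alpha 5·25=125, C2→Alpha 4·23=92, C3→Alpha 4·20=80, C4→Alpha 9·22=198, C5→Alpha 13·7=91, C6→Alpha 12·12=144. Service 730; fixed 173; total 903.
{Delta}: C1→Delta 5·25=125, C2→Delta 4·23=92, C3→Delta 2·20=40, C4→Delta 2·22=44, C5→Delta 3·7=21, C6→Delta 13·12=156. Service 478; fixed 655; total 1133.
{Alpha, Bravo}: service 526 + fixed 749 = 1275
{Alpha, Bravo, Charlie, Delta}: service 312 + fixed 2087 = 2399
No other subset beats 903.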